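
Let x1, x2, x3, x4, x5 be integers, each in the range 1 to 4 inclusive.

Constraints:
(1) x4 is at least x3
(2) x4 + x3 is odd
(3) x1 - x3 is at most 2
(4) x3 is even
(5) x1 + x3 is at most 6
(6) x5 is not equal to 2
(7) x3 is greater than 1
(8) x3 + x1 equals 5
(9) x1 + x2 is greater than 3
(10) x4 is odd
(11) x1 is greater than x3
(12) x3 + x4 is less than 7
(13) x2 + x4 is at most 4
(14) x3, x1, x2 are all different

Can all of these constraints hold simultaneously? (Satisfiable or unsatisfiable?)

Try x1 = 3, x2 = 1, x3 = 2, x4 = 3, x5 = 1.
Check constraint 3: x1 - x3 = 1; constraint 5: x1 + x3 = 5. The remaining constraints are straightforward to verify.

Satisfiable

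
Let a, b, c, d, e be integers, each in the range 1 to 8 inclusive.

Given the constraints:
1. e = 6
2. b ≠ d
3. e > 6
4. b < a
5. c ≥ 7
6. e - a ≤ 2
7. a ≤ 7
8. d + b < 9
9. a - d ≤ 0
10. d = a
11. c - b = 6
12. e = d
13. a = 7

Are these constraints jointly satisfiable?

Constraint 1 fixes e = 6 and constraint 13 fixes a = 7. Constraints 10 and 12 give e = d = a, so e = a. But 6 ≠ 7 — contradiction.

Unsatisfiable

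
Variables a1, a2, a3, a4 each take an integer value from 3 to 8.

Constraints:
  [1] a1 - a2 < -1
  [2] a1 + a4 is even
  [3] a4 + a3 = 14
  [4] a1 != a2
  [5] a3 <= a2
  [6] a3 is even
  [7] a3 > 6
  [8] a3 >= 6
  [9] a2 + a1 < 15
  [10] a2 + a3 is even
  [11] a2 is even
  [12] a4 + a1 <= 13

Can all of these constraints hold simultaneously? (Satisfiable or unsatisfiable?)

Setting (a1, a2, a3, a4) = (6, 8, 8, 6) satisfies everything: constraint 1: a1 - a2 = -2; constraint 3: a4 + a3 = 14, and the others follow.

Satisfiable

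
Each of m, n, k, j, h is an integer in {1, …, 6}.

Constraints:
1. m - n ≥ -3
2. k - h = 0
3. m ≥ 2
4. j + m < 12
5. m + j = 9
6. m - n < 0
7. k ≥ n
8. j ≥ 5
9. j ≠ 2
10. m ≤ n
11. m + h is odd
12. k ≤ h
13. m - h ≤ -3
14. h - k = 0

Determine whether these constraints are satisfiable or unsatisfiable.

Satisfiable

One satisfying assignment is m = 3, n = 6, k = 6, j = 6, h = 6.
For the less obvious constraints — constraint 1: m - n = -3; constraint 2: k - h = 0 — and the others hold by inspection.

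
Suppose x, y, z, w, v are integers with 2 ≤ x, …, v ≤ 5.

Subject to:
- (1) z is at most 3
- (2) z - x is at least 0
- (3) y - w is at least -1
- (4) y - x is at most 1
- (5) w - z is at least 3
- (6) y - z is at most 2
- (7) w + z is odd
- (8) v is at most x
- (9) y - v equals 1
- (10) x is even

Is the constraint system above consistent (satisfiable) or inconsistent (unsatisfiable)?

Constraints 2, 3, 4, and 5 give z − x ≥ 0, x − y ≥ -1, y − w ≥ -1, w − z ≥ 3.
Adding all 4 inequalities: the left sides telescope to 0, and the right sides sum to 0 + (-1) + (-1) + 3 = 1. So 0 ≥ 1, which is false.

Unsatisfiable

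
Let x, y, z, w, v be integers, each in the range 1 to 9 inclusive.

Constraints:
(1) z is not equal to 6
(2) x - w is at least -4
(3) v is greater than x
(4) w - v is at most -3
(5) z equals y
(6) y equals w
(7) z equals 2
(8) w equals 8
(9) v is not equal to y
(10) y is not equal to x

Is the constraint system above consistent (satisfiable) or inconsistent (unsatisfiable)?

Unsatisfiable

Constraint 7 fixes z = 2 and constraint 8 fixes w = 8. Constraints 5 and 6 give z = y = w, so z = w. But 2 ≠ 8 — contradiction.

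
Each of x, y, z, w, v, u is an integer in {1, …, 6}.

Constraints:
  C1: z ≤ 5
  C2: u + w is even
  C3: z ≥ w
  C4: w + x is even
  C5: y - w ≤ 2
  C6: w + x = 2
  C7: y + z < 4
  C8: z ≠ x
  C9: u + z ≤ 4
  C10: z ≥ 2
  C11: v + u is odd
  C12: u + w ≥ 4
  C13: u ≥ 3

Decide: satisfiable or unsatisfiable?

From constraint 13: u ≥ 3. From constraint 10: z ≥ 2. Hence u + z ≥ 5. But constraint 9 requires u + z ≤ 4, and 4 < 5. Contradiction.

Unsatisfiable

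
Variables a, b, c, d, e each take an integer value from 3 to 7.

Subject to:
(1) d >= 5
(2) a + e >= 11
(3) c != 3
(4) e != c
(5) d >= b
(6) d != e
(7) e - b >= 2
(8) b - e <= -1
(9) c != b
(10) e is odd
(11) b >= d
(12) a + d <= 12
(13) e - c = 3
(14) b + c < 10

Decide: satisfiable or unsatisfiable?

Take a = 5, b = 5, c = 4, d = 5, e = 7. Then constraint 2: a + e = 12; constraint 7: e - b = 2; constraint 8: b - e = -2, and every other listed constraint is also met.

Satisfiable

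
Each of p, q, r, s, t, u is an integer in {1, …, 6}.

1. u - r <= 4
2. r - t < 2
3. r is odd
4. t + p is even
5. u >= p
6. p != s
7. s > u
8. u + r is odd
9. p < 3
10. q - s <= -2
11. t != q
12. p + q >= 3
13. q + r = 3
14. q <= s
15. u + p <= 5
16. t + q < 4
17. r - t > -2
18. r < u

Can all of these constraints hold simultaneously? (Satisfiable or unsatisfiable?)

Satisfiable

One satisfying assignment is p = 1, q = 2, r = 1, s = 5, t = 1, u = 4.
For the less obvious constraints — constraint 1: u - r = 3; constraint 2: r - t = 0; constraint 10: q - s = -3 — and the others hold by inspection.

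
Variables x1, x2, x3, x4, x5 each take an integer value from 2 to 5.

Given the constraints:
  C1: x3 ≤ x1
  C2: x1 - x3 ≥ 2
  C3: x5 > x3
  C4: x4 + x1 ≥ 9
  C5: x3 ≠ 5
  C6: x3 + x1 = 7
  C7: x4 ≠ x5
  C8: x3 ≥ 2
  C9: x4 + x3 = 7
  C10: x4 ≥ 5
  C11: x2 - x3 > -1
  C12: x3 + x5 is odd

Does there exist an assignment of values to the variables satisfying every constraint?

The assignment x1 = 5, x2 = 3, x3 = 2, x4 = 5, x5 = 3 works:
  constraint 2 holds since x1 - x3 = 3.
  constraint 4 holds since x4 + x1 = 10.
The rest check out directly.

Satisfiable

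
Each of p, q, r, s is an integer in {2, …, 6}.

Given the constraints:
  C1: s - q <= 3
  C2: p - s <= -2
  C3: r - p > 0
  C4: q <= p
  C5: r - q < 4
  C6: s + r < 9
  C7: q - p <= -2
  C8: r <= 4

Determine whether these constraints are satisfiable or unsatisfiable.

Unsatisfiable

Constraints 1, 2, and 7 give p − q ≥ 2, q − s ≥ -3, s − p ≥ 2.
Adding all 3 inequalities: the left sides telescope to 0, and the right sides sum to 2 + (-3) + 2 = 1. So 0 ≥ 1, which is false.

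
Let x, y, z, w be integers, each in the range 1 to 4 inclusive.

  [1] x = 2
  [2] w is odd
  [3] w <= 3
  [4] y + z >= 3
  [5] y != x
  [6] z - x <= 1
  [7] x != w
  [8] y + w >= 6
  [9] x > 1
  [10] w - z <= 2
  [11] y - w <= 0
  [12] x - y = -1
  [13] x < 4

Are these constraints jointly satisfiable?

Satisfiable

The assignment x = 2, y = 3, z = 2, w = 3 works:
  constraint 4 holds since y + z = 5.
  constraint 6 holds since z - x = 0.
The rest check out directly.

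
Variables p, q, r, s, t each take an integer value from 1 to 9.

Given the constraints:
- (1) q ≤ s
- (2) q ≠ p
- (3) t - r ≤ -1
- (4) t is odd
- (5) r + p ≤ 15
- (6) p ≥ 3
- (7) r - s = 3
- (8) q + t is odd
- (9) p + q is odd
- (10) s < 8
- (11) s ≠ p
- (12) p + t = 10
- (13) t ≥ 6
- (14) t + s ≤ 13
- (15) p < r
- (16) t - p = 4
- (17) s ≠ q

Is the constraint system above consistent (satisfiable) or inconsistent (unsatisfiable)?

Satisfiable

Take p = 3, q = 2, r = 9, s = 6, t = 7. Then constraint 3: t - r = -2; constraint 5: r + p = 12; constraint 7: r - s = 3, and every other listed constraint is also met.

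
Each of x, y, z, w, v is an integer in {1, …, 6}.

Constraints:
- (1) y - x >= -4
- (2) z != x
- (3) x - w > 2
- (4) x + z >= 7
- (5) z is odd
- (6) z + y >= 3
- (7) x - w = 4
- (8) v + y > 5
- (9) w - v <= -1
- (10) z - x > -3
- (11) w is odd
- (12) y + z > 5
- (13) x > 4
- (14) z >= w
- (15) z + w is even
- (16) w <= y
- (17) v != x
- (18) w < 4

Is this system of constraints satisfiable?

Satisfiable

Setting (x, y, z, w, v) = (5, 3, 3, 1, 4) satisfies everything: constraint 1: y - x = -2; constraint 3: x - w = 4, and the others follow.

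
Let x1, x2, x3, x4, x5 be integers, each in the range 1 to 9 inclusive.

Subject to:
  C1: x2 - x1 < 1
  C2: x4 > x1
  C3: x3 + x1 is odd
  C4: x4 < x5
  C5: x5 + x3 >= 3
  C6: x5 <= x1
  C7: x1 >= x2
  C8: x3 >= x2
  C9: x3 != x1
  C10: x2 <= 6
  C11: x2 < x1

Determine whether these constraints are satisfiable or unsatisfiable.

Constraints 2, 4, and 6 give x4 < x5, x5 ≤ x1, x1 < x4. Chaining: x4 < x5 ≤ x1 < x4, which forces x4 < x4 — impossible.

Unsatisfiable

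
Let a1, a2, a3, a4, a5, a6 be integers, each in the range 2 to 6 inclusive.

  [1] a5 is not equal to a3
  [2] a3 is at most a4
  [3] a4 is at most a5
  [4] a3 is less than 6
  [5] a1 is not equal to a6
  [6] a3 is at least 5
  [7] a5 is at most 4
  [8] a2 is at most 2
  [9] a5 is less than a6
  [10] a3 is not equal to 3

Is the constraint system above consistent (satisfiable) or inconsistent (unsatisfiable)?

From constraints 2 and 6: a4 ≥ a3 and a3 ≥ 5, so a4 ≥ 5. From constraints 3 and 7: a4 ≤ a5 and a5 ≤ 4, so a4 ≤ 4. But 4 < 5, so no value of a4 works.

Unsatisfiable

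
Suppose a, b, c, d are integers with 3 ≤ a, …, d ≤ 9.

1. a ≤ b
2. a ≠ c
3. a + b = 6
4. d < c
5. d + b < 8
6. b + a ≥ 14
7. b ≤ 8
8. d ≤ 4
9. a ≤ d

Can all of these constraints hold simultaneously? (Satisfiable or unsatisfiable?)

From constraint 7: b ≤ 8. From constraints 8 and 9: a ≤ d ≤ 4. Hence b + a ≤ 12. But constraint 6 requires b + a ≥ 14, and 14 > 12. Contradiction.

Unsatisfiable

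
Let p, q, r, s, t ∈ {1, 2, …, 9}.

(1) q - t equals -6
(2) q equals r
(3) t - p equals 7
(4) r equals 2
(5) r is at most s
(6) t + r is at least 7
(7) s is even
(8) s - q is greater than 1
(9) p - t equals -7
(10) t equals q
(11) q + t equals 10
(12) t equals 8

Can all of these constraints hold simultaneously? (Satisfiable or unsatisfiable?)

Constraint 12 fixes t = 8 and constraint 4 fixes r = 2. Constraints 2 and 10 give t = q = r, so t = r. But 8 ≠ 2 — contradiction.

Unsatisfiable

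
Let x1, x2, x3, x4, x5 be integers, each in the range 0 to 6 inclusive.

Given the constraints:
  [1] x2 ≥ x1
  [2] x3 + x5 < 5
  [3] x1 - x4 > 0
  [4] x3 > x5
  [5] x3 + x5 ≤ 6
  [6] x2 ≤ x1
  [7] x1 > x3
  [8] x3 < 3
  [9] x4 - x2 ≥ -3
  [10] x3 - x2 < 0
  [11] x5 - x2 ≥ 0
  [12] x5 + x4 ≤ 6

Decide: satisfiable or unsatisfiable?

Unsatisfiable

Constraints 1, 4, 7, and 11 give x2 ≤ x5, x5 < x3, x3 < x1, x1 ≤ x2. Chaining: x2 ≤ x5 < x3 < x1 ≤ x2, which forces x2 < x2 — impossible.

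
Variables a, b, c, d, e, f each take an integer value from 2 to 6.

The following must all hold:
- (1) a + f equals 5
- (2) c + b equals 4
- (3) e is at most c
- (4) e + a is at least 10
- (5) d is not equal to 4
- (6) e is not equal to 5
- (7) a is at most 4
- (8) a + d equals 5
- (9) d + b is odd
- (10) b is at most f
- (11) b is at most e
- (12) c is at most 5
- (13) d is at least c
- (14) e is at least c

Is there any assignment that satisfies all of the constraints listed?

Unsatisfiable

From constraints 3 and 12: e ≤ c ≤ 5. From constraint 7: a ≤ 4. Hence e + a ≤ 9. But constraint 4 requires e + a ≥ 10, and 10 > 9. Contradiction.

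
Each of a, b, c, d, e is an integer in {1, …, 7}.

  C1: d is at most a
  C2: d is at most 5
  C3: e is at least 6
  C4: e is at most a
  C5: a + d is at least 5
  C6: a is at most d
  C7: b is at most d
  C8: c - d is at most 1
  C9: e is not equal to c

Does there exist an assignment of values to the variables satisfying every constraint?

Unsatisfiable

From constraints 3 and 4: a ≥ e and e ≥ 6, so a ≥ 6. From constraints 2 and 6: a ≤ d and d ≤ 5, so a ≤ 5. But 5 < 6, so no value of a works.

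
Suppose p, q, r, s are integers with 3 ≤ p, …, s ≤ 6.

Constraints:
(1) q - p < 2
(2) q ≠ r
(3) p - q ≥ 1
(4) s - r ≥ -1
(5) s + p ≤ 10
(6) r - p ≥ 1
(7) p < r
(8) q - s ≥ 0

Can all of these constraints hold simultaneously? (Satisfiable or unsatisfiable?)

Unsatisfiable

Constraints 3, 4, 6, and 8 give r − p ≥ 1, p − q ≥ 1, q − s ≥ 0, s − r ≥ -1.
Adding all 4 inequalities: the left sides telescope to 0, and the right sides sum to 1 + 1 + 0 + (-1) = 1. So 0 ≥ 1, which is false.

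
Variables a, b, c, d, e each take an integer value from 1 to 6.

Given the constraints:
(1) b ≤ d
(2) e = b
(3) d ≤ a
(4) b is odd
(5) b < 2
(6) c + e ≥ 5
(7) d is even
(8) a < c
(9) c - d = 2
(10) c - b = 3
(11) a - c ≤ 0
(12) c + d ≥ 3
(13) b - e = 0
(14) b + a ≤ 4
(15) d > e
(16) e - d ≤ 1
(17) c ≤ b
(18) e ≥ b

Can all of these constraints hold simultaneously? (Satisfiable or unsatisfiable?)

Unsatisfiable

Constraints 3, 11, 15, 17, and 18 give d ≤ a, a ≤ c, c ≤ b, b ≤ e, e < d. Chaining: d ≤ a ≤ c ≤ b ≤ e < d, which forces d < d — impossible.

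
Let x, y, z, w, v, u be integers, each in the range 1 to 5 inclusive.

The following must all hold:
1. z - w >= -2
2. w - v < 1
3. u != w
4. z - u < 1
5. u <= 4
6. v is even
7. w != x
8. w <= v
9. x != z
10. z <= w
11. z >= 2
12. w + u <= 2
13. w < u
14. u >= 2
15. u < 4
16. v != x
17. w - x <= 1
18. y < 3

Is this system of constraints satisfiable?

Unsatisfiable

From constraints 10 and 11: w ≥ z ≥ 2. From constraint 14: u ≥ 2. Hence w + u ≥ 4. But constraint 12 requires w + u ≤ 2, and 2 < 4. Contradiction.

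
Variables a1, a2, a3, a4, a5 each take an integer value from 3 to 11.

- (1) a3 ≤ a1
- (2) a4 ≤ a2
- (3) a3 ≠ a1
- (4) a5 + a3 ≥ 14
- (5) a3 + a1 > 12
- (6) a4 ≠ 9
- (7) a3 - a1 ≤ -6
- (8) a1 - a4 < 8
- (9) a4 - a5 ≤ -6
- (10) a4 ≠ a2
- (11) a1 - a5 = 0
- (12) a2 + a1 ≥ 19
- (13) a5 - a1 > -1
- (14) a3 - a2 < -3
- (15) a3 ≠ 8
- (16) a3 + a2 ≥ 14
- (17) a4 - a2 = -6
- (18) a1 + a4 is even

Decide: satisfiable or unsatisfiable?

Satisfiable

One satisfying assignment is a1 = 10, a2 = 10, a3 = 4, a4 = 4, a5 = 10.
For the less obvious constraints — constraint 4: a5 + a3 = 14; constraint 5: a3 + a1 = 14 — and the others hold by inspection.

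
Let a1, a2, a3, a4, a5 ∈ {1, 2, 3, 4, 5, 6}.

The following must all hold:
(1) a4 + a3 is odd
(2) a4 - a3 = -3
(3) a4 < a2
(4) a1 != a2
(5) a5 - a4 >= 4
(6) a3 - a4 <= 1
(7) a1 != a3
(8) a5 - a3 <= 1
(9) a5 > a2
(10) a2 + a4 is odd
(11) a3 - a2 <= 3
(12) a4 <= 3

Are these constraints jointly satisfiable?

Unsatisfiable

Constraints 5, 6, and 8 give a4 − a3 ≥ -1, a3 − a5 ≥ -1, a5 − a4 ≥ 4.
Adding all 3 inequalities: the left sides telescope to 0, and the right sides sum to (-1) + (-1) + 4 = 2. So 0 ≥ 2, which is false.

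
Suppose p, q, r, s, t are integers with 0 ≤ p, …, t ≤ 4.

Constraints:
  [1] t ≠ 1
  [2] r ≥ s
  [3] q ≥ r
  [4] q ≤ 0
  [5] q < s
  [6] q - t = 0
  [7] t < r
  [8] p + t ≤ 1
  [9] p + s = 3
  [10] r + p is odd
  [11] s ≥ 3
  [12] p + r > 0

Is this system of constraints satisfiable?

From constraints 2 and 11: r ≥ s and s ≥ 3, so r ≥ 3. From constraints 3 and 4: r ≤ q and q ≤ 0, so r ≤ 0. But 0 < 3, so no value of r works.

Unsatisfiable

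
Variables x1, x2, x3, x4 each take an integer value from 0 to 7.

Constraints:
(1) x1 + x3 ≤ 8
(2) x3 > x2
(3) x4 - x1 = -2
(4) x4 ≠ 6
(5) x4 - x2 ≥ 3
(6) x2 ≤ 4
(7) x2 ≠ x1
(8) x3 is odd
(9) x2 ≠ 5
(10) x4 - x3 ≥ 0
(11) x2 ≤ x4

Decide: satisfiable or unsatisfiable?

One satisfying assignment is x1 = 5, x2 = 0, x3 = 3, x4 = 3.
For the less obvious constraints — constraint 1: x1 + x3 = 8; constraint 3: x4 - x1 = -2; constraint 5: x4 - x2 = 3 — and the others hold by inspection.

Satisfiable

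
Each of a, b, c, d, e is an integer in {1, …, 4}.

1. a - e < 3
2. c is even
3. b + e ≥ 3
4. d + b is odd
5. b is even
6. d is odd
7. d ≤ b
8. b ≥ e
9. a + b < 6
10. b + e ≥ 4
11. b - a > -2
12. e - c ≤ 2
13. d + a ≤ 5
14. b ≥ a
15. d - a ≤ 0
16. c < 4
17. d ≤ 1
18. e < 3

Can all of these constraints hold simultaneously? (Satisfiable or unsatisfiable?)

Satisfiable

Try a = 2, b = 2, c = 2, d = 1, e = 2.
Check constraint 1: a - e = 0; constraint 3: b + e = 4. The remaining constraints are straightforward to verify.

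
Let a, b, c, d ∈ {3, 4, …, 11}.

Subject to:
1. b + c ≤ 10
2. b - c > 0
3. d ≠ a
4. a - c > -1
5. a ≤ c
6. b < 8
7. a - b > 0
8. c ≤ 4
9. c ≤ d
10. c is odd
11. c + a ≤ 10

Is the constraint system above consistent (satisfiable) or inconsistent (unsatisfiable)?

Constraints 2, 5, and 7 give b < a, a ≤ c, c < b. Chaining: b < a ≤ c < b, which forces b < b — impossible.

Unsatisfiable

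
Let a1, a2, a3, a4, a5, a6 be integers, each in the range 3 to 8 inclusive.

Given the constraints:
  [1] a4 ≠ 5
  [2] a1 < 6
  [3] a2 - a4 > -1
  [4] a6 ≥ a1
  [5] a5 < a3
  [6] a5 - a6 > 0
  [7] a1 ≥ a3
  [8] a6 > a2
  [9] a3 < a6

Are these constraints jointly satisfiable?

Constraints 5, 6, and 9 give a3 < a6, a6 < a5, a5 < a3. Chaining: a3 < a6 < a5 < a3, which forces a3 < a3 — impossible.

Unsatisfiable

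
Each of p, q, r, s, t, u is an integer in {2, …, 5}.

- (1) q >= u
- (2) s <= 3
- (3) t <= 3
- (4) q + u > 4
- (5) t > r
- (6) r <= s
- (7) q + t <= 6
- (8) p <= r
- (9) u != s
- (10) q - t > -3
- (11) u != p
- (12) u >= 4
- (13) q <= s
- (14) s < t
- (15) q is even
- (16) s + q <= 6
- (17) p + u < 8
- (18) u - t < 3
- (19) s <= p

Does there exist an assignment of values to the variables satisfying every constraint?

From constraints 1 and 12: q ≥ u and u ≥ 4, so q ≥ 4. From constraints 2 and 13: q ≤ s and s ≤ 3, so q ≤ 3. But 3 < 4, so no value of q works.

Unsatisfiable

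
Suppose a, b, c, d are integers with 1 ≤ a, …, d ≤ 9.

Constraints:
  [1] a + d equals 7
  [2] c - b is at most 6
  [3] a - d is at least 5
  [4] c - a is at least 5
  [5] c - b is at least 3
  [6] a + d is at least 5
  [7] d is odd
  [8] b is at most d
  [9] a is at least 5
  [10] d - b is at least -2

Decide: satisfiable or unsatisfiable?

Constraints 2, 3, 4, and 10 give d − b ≥ -2, b − c ≥ -6, c − a ≥ 5, a − d ≥ 5.
Adding all 4 inequalities: the left sides telescope to 0, and the right sides sum to (-2) + (-6) + 5 + 5 = 2. So 0 ≥ 2, which is false.

Unsatisfiable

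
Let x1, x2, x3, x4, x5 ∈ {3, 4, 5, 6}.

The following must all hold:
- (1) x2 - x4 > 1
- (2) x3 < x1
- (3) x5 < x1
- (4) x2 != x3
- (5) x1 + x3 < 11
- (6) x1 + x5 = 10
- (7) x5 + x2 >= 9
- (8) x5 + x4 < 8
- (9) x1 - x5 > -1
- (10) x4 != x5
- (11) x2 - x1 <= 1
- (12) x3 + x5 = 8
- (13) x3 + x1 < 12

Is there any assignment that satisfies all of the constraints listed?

The assignment x1 = 6, x2 = 6, x3 = 4, x4 = 3, x5 = 4 works:
  constraint 1 holds since x2 - x4 = 3.
  constraint 5 holds since x1 + x3 = 10.
  constraint 6 holds since x1 + x5 = 10.
The rest check out directly.

Satisfiable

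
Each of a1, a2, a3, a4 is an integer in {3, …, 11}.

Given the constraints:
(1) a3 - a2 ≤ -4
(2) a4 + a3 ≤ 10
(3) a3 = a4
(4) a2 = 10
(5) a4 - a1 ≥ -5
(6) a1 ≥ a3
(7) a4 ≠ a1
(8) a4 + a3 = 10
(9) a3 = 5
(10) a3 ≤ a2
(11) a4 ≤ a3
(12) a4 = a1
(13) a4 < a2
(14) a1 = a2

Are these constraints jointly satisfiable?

Constraint 9 fixes a3 = 5 and constraint 4 fixes a2 = 10. Constraints 3, 12, and 14 give a3 = a4 = a1 = a2, so a3 = a2. But 5 ≠ 10 — contradiction.

Unsatisfiable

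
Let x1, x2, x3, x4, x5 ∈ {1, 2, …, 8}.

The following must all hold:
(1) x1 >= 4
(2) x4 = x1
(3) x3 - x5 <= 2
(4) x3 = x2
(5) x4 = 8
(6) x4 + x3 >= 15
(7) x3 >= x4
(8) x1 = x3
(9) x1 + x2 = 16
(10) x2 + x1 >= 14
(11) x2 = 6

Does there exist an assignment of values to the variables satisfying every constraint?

Constraint 5 fixes x4 = 8 and constraint 11 fixes x2 = 6. Constraints 2, 4, and 8 give x4 = x1 = x3 = x2, so x4 = x2. But 8 ≠ 6 — contradiction.

Unsatisfiable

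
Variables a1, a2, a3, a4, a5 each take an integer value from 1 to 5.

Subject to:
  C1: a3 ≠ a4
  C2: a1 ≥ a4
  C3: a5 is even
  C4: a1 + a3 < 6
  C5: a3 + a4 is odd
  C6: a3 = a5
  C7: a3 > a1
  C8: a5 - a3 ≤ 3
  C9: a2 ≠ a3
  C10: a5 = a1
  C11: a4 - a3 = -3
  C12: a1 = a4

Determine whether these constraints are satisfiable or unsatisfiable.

Unsatisfiable

From constraints 6, 10, and 12, a3 = a5 = a1 = a4, so a3 = a4. But constraint 1 says a3 ≠ a4. Contradiction.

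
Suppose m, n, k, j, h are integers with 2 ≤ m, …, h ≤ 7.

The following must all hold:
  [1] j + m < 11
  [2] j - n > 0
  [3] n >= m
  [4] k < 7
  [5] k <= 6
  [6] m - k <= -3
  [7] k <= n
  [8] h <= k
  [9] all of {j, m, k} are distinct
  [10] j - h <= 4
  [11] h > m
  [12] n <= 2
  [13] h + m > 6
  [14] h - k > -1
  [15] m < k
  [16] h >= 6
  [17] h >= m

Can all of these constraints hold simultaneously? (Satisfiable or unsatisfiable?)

From constraints 8 and 16: k ≥ h and h ≥ 6, so k ≥ 6. From constraints 7 and 12: k ≤ n and n ≤ 2, so k ≤ 2. But 2 < 6, so no value of k works.

Unsatisfiable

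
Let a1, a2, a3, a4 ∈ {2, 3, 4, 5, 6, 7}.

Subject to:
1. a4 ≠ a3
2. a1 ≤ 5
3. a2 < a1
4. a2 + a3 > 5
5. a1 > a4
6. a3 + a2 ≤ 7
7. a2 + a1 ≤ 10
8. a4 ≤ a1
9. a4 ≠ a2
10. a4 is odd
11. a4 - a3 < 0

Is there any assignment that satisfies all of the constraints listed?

Satisfiable

The assignment a1 = 5, a2 = 2, a3 = 4, a4 = 3 works:
  constraint 4 holds since a2 + a3 = 6.
  constraint 6 holds since a3 + a2 = 6.
  constraint 7 holds since a2 + a1 = 7.
The rest check out directly.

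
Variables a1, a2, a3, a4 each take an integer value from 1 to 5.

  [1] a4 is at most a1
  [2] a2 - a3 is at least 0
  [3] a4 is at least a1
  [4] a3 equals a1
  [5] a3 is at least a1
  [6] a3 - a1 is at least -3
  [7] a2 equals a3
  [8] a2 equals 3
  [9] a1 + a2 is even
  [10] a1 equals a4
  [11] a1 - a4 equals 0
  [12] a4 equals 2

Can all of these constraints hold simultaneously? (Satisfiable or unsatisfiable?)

Unsatisfiable

Constraint 8 fixes a2 = 3 and constraint 12 fixes a4 = 2. Constraints 4, 7, and 10 give a2 = a3 = a1 = a4, so a2 = a4. But 3 ≠ 2 — contradiction.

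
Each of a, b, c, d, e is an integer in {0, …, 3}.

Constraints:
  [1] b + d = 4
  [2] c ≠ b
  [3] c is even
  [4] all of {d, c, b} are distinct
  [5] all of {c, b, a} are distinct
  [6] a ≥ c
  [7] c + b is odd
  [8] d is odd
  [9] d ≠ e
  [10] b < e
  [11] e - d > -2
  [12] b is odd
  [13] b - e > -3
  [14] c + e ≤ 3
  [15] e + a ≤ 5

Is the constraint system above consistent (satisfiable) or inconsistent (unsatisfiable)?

Take a = 2, b = 1, c = 0, d = 3, e = 2. Then constraint 1: b + d = 4; constraint 11: e - d = -1; constraint 13: b - e = -1, and every other listed constraint is also met.

Satisfiable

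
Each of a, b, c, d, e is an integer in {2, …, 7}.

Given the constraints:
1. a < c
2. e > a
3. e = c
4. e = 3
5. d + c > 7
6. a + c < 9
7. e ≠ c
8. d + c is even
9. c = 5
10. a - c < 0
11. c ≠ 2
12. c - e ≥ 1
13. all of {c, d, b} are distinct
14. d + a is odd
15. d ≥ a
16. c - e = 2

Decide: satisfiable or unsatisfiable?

Constraint 4 fixes e = 3 and constraint 9 fixes c = 5, but constraint 3 requires e = c. Since 3 ≠ 5, contradiction.

Unsatisfiable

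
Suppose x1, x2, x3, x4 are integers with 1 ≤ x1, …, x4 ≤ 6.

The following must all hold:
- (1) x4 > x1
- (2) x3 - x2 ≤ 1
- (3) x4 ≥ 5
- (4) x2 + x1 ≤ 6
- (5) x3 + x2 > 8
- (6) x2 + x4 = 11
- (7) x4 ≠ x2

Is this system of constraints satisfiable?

Satisfiable

One satisfying assignment is x1 = 1, x2 = 5, x3 = 5, x4 = 6.
For the less obvious constraints — constraint 2: x3 - x2 = 0; constraint 4: x2 + x1 = 6 — and the others hold by inspection.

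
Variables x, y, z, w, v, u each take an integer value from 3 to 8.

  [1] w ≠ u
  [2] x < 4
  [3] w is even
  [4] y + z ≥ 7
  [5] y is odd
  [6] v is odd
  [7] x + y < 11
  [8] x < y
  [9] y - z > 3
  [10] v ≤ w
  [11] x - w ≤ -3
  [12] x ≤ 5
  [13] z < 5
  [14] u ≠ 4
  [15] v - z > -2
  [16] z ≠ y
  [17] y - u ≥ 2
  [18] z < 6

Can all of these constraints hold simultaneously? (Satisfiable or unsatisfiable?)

Setting (x, y, z, w, v, u) = (3, 7, 3, 6, 3, 3) satisfies everything: constraint 4: y + z = 10; constraint 7: x + y = 10; constraint 9: y - z = 4, and the others follow.

Satisfiable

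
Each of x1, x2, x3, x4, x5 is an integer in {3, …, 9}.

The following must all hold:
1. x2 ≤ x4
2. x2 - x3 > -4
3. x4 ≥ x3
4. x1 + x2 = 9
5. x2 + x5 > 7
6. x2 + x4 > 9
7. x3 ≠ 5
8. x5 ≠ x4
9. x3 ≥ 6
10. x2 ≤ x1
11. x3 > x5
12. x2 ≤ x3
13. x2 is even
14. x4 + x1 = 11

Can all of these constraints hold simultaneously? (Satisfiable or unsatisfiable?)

Try x1 = 5, x2 = 4, x3 = 6, x4 = 6, x5 = 5.
Check constraint 2: x2 - x3 = -2; constraint 4: x1 + x2 = 9; constraint 5: x2 + x5 = 9. The remaining constraints are straightforward to verify.

Satisfiable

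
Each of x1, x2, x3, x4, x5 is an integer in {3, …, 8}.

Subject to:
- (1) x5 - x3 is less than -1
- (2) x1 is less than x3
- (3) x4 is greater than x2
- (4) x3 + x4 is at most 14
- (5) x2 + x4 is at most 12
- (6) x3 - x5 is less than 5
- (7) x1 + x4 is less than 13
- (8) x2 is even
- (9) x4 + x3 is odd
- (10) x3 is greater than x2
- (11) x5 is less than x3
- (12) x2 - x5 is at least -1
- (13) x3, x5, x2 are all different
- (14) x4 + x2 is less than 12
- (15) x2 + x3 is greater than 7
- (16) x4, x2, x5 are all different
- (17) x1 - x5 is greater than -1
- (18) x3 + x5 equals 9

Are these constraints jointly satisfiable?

Setting (x1, x2, x3, x4, x5) = (3, 4, 6, 7, 3) satisfies everything: constraint 1: x5 - x3 = -3; constraint 4: x3 + x4 = 13; constraint 5: x2 + x4 = 11, and the others follow.

Satisfiable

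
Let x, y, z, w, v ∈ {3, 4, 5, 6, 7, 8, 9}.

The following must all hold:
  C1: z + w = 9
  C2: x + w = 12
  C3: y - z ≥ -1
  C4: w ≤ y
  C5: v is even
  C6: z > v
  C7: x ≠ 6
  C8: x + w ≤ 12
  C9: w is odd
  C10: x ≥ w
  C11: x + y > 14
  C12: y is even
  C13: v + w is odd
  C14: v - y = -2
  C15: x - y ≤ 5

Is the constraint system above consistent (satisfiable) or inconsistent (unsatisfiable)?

Take x = 9, y = 6, z = 6, w = 3, v = 4. Then constraint 1: z + w = 9; constraint 2: x + w = 12; constraint 3: y - z = 0, and every other listed constraint is also met.

Satisfiable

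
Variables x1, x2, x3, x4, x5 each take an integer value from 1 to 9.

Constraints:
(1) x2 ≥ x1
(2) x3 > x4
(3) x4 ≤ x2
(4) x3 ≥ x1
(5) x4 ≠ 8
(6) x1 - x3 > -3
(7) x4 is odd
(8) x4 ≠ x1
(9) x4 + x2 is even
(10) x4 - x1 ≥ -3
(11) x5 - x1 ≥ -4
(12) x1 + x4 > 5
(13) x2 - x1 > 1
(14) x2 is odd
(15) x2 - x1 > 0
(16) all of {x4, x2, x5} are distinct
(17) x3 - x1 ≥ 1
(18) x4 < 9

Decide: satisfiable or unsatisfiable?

Satisfiable

One satisfying assignment is x1 = 4, x2 = 7, x3 = 5, x4 = 3, x5 = 1.
For the less obvious constraints — constraint 6: x1 - x3 = -1; constraint 10: x4 - x1 = -1 — and the others hold by inspection.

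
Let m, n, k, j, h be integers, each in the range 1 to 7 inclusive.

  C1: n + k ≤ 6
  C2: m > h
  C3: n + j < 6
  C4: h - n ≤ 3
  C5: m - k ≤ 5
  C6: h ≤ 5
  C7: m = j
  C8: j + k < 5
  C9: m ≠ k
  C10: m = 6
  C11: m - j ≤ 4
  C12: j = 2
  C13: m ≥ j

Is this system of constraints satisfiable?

Unsatisfiable

Constraint 10 fixes m = 6 and constraint 12 fixes j = 2, but constraint 7 requires m = j. Since 6 ≠ 2, contradiction.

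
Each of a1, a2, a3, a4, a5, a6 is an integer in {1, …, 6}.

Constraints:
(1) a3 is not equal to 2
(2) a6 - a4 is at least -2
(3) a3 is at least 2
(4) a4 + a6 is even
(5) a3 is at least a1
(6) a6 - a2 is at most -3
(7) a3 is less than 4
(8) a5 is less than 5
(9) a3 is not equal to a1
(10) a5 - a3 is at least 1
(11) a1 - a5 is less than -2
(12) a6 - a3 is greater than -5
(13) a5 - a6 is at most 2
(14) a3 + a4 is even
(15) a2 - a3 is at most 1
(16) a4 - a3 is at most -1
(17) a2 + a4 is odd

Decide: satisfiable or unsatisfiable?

Constraints 6, 10, 13, and 15 give a2 − a6 ≥ 3, a6 − a5 ≥ -2, a5 − a3 ≥ 1, a3 − a2 ≥ -1.
Adding all 4 inequalities: the left sides telescope to 0, and the right sides sum to 3 + (-2) + 1 + (-1) = 1. So 0 ≥ 1, which is false.

Unsatisfiable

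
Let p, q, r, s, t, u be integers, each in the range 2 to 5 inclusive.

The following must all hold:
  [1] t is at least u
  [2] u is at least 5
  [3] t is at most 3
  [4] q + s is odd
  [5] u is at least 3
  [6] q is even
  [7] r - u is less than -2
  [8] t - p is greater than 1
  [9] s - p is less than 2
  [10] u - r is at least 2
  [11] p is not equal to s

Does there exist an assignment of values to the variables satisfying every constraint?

From constraint 2: u ≥ 5. From constraints 1 and 3: u ≤ t and t ≤ 3, so u ≤ 3. But 3 < 5, so no value of u works.

Unsatisfiable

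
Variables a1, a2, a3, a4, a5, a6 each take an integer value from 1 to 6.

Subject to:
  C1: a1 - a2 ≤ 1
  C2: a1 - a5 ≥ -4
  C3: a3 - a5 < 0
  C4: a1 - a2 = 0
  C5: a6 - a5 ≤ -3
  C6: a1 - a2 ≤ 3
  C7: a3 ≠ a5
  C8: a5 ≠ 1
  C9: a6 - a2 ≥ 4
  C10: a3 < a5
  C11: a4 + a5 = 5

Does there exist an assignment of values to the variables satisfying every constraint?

Unsatisfiable

Constraints 1, 2, 5, and 9 give a2 − a1 ≥ -1, a1 − a5 ≥ -4, a5 − a6 ≥ 3, a6 − a2 ≥ 4.
Adding all 4 inequalities: the left sides telescope to 0, and the right sides sum to (-1) + (-4) + 3 + 4 = 2. So 0 ≥ 2, which is false.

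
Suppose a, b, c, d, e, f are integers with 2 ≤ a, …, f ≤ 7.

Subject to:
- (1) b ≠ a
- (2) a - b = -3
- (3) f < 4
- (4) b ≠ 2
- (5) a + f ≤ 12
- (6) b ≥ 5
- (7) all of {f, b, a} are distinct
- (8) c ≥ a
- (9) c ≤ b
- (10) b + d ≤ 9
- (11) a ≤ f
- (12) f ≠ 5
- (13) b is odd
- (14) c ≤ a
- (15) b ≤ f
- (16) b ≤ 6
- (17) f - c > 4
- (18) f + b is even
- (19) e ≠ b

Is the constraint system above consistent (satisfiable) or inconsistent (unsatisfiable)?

Unsatisfiable

From constraints 6 and 15: f ≥ b and b ≥ 5, so f ≥ 5. From constraint 3: f ≤ 3. But 3 < 5, so no value of f works.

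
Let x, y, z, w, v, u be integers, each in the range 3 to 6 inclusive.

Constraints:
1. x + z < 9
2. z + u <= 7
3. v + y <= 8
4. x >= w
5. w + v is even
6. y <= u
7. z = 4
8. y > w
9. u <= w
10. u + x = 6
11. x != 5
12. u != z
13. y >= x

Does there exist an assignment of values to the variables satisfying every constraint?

Constraints 6, 8, and 9 give y ≤ u, u ≤ w, w < y. Chaining: y ≤ u ≤ w < y, which forces y < y — impossible.

Unsatisfiable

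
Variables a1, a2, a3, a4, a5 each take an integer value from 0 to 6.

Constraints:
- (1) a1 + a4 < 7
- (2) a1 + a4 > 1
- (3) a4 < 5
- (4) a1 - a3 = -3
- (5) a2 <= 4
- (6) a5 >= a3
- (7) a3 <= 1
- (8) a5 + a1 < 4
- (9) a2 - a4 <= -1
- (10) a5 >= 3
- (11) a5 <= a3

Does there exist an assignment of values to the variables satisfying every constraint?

Unsatisfiable

From constraints 10 and 11: a3 ≥ a5 and a5 ≥ 3, so a3 ≥ 3. From constraint 7: a3 ≤ 1. But 1 < 3, so no value of a3 works.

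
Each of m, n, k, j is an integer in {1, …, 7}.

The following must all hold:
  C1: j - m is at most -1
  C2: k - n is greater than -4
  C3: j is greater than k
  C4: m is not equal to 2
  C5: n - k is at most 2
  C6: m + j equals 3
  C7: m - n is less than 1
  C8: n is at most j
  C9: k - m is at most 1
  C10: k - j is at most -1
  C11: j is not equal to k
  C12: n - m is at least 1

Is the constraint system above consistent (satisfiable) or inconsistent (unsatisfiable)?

Unsatisfiable

Constraints 1, 5, 10, and 12 give k − n ≥ -2, n − m ≥ 1, m − j ≥ 1, j − k ≥ 1.
Adding all 4 inequalities: the left sides telescope to 0, and the right sides sum to (-2) + 1 + 1 + 1 = 1. So 0 ≥ 1, which is false.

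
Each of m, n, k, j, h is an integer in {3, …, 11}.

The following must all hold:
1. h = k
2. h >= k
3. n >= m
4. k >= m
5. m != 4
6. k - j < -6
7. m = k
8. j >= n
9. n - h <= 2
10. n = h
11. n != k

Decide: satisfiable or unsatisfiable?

Unsatisfiable

From constraints 1 and 10, n = h = k, so n = k. But constraint 11 says n ≠ k. Contradiction.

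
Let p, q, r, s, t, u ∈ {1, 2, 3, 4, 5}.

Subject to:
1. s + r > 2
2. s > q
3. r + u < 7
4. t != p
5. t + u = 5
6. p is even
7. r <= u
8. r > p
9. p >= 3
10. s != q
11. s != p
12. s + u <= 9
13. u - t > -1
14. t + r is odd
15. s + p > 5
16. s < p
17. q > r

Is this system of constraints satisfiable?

Unsatisfiable

Constraints 2, 8, 16, and 17 give p < r, r < q, q < s, s < p. Chaining: p < r < q < s < p, which forces p < p — impossible.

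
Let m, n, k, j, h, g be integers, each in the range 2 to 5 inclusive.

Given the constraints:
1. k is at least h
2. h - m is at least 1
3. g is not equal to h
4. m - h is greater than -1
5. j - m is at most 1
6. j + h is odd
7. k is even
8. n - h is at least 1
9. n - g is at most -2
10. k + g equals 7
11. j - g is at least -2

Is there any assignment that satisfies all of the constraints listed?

Unsatisfiable

Constraints 2, 5, 8, 9, and 11 give h − m ≥ 1, m − j ≥ -1, j − g ≥ -2, g − n ≥ 2, n − h ≥ 1.
Adding all 5 inequalities: the left sides telescope to 0, and the right sides sum to 1 + (-1) + (-2) + 2 + 1 = 1. So 0 ≥ 1, which is false.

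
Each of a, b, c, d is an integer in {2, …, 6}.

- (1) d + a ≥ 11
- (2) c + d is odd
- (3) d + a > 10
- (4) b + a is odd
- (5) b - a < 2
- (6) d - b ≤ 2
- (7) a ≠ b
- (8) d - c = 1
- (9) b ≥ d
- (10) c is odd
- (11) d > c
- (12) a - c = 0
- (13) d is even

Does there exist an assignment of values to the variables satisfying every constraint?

Try a = 5, b = 6, c = 5, d = 6.
Check constraint 1: d + a = 11; constraint 3: d + a = 11; constraint 5: b - a = 1. The remaining constraints are straightforward to verify.

Satisfiable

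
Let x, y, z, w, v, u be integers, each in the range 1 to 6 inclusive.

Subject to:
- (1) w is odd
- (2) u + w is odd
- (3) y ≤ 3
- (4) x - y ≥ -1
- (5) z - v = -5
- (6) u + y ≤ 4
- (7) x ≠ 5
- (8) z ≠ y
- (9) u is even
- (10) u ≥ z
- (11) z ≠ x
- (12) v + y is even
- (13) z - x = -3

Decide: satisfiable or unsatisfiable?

Satisfiable

The assignment x = 4, y = 2, z = 1, w = 1, v = 6, u = 2 works:
  constraint 4 holds since x - y = 2.
  constraint 5 holds since z - v = -5.
  constraint 6 holds since u + y = 4.
The rest check out directly.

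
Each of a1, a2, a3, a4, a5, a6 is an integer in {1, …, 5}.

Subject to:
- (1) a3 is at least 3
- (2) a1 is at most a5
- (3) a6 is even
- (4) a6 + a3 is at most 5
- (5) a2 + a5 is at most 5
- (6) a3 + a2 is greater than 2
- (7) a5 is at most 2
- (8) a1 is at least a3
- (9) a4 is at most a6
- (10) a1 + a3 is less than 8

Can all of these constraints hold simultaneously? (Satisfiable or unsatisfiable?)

From constraints 1 and 8: a1 ≥ a3 and a3 ≥ 3, so a1 ≥ 3. From constraints 2 and 7: a1 ≤ a5 and a5 ≤ 2, so a1 ≤ 2. But 2 < 3, so no value of a1 works.

Unsatisfiable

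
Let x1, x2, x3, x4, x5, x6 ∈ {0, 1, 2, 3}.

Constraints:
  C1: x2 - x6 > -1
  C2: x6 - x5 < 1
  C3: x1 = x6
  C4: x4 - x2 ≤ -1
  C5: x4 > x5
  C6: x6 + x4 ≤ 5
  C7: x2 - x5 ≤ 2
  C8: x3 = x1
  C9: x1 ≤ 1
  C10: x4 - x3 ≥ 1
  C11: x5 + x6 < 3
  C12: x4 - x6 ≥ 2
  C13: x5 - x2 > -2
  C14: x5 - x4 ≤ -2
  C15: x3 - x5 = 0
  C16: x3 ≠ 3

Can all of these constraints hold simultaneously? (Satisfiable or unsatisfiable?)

Constraints 4, 7, and 14 give x5 − x2 ≥ -2, x2 − x4 ≥ 1, x4 − x5 ≥ 2.
Adding all 3 inequalities: the left sides telescope to 0, and the right sides sum to (-2) + 1 + 2 = 1. So 0 ≥ 1, which is false.

Unsatisfiable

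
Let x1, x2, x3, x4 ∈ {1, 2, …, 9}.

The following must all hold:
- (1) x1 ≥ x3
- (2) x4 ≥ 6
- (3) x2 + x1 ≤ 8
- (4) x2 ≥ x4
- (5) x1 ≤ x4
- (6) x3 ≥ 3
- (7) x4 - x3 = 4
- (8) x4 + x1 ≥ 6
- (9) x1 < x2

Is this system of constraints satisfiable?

Unsatisfiable

From constraints 2 and 4: x2 ≥ x4 ≥ 6. From constraints 1 and 6: x1 ≥ x3 ≥ 3. Hence x2 + x1 ≥ 9. But constraint 3 requires x2 + x1 ≤ 8, and 8 < 9. Contradiction.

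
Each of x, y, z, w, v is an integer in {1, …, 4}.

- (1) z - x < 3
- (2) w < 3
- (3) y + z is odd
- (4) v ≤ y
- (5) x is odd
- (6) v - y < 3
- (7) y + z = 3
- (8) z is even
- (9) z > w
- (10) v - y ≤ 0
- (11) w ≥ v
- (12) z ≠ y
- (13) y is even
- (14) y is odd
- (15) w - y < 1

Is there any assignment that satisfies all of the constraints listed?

Constraint 13 makes y even and constraint 8 makes z even, so y + z must be even. Constraint 3 says y + z is odd — contradiction.

Unsatisfiable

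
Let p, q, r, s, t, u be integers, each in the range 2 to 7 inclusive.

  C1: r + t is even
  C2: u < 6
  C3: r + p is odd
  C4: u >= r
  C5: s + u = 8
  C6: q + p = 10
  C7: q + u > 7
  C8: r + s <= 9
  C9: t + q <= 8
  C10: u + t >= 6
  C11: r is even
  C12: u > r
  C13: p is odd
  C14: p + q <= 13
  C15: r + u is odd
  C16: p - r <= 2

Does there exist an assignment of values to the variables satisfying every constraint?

The assignment p = 5, q = 5, r = 4, s = 3, t = 2, u = 5 works:
  constraint 5 holds since s + u = 8.
  constraint 6 holds since q + p = 10.
  constraint 7 holds since q + u = 10.
The rest check out directly.

Satisfiable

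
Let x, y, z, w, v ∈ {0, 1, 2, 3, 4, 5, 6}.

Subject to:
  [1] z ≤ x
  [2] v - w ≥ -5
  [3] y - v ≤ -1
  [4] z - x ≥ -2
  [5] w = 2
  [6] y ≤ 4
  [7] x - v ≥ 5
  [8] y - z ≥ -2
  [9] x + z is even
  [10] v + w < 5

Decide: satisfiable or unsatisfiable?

Unsatisfiable

Constraints 3, 4, 7, and 8 give x − v ≥ 5, v − y ≥ 1, y − z ≥ -2, z − x ≥ -2.
Adding all 4 inequalities: the left sides telescope to 0, and the right sides sum to 5 + 1 + (-2) + (-2) = 2. So 0 ≥ 2, which is false.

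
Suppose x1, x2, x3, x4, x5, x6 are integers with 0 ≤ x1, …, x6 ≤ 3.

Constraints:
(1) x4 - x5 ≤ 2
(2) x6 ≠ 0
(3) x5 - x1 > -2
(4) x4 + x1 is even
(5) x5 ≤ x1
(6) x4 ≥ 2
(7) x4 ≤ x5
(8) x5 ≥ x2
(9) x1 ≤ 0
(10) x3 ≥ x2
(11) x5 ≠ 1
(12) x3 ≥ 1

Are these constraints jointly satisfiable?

From constraints 6 and 7: x5 ≥ x4 and x4 ≥ 2, so x5 ≥ 2. From constraints 5 and 9: x5 ≤ x1 and x1 ≤ 0, so x5 ≤ 0. But 0 < 2, so no value of x5 works.

Unsatisfiable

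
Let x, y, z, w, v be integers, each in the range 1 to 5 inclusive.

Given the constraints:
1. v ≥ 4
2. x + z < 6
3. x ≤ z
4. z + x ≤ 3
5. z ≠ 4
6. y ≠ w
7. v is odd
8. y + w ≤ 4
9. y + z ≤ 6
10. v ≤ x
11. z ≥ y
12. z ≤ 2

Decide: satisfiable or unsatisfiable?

Unsatisfiable

From constraints 1 and 10: x ≥ v and v ≥ 4, so x ≥ 4. From constraints 3 and 12: x ≤ z and z ≤ 2, so x ≤ 2. But 2 < 4, so no value of x works.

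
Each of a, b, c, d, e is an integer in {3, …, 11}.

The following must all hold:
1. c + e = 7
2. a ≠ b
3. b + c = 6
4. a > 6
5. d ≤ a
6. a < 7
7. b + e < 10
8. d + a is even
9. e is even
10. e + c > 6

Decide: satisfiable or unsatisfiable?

From constraint 4: a ≥ 7. From constraint 6: a ≤ 6. But 6 < 7, so no value of a works.

Unsatisfiable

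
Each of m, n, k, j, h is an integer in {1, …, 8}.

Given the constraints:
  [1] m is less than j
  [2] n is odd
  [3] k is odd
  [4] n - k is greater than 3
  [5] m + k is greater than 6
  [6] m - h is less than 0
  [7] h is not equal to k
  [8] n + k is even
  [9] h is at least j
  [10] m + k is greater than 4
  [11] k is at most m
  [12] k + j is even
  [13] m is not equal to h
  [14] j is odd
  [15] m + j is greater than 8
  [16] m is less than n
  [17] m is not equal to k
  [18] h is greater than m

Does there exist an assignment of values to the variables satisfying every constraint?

Take m = 4, n = 7, k = 3, j = 5, h = 6. Then constraint 4: n - k = 4; constraint 5: m + k = 7; constraint 6: m - h = -2, and every other listed constraint is also met.

Satisfiable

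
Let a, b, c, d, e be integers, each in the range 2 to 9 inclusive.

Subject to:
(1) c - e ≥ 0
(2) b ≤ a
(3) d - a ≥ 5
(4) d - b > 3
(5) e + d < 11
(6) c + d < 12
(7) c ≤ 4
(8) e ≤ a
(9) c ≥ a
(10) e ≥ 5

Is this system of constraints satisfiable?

Unsatisfiable

From constraints 8 and 10: a ≥ e and e ≥ 5, so a ≥ 5. From constraints 7 and 9: a ≤ c and c ≤ 4, so a ≤ 4. But 4 < 5, so no value of a works.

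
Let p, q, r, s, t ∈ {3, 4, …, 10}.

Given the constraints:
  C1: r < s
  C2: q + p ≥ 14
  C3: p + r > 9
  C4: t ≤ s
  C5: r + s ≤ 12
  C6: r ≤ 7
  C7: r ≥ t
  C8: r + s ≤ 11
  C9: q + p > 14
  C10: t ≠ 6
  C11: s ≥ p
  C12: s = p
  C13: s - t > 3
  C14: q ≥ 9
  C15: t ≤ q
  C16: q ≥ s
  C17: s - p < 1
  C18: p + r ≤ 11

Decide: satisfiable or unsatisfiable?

Take p = 7, q = 9, r = 3, s = 7, t = 3. Then constraint 2: q + p = 16; constraint 3: p + r = 10; constraint 5: r + s = 10, and every other listed constraint is also met.

Satisfiable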